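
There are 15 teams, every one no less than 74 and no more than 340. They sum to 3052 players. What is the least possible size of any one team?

74

To make one team as small as possible, make the other 14 as large as possible.
The other 14 can take up 14 × 340 = 4760 ≥ 3052 − 74, so one team can sit at its floor of 74.
Achievable: one at 74 and the other 14 totalling 2978, which fits since 14 × 74 ≤ 2978 ≤ 14 × 340.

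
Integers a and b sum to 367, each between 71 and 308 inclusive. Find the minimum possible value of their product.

Since a + b is fixed, pushing one of them to its bound minimizes the product.
At the endpoint a = 71, b = 367 − 71 = 296, so ab = 71 × 296 = 21016.

21016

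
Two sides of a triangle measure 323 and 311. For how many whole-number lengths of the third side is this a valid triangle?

621

The triangle inequality gives |323 − 311| < c < 323 + 311, i.e. 12 < c < 634.
So c can be any integer from 13 to 633: 621 values.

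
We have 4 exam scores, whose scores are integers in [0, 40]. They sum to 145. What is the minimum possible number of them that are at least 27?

3

If only k of them are at least 27, the other 4 − k are at most 26, so the total is at most k·40 + (4 − k)·26.
This must reach 145, so k·40 + (4 − k)·26 ≥ 145, giving k ≥ 3.
Exactly 3 works: 3 values at 40 and 1 at 26 total 146; lower one of the high values by 1 (still ≥ 27) to hit 145.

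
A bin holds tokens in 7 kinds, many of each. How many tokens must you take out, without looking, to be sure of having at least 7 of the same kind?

43

You could draw 6 of every kind without reaching 7 of any — 42 in all.
One more forces 7 of some kind, so 42 + 1 = 43.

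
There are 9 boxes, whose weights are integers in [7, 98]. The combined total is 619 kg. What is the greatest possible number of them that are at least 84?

7

Suppose k of them are at least 84. Those contribute at least 84 each and the other 9 − k at least 7 each.
So the total is at least 84k + 7(9 − k) = 63 + 77k. This must be ≤ 619, giving k ≤ 7.
k = 7 is achieved by 7 values at 84 and 2 at 7, total 602; add 17 to one value (staying below 84) to reach 619.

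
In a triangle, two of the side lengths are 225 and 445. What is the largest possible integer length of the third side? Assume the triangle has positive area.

The third side must be less than 225 + 445 = 670.
The largest integer below 670 is 669.

669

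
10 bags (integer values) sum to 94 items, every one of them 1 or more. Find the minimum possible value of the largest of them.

10

The average is 94/10 > 9, so not all 10 can be 9 or less; the largest is ≥ 10.
Taking 6 copies of 9 and 4 copies of 10 gives exactly 94, so 10 is attained.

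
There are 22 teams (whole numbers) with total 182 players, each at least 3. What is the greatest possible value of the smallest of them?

8

The 22 values sum to 182, so their minimum is at most ⌊182/22⌋ = 8.
Achievable: 16 of them at 8 and 6 at 9 total 182.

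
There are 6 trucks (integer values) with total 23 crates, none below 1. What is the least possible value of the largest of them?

Some value must be at least ⌈23/6⌉ = 4, since 6 × 3 = 18 < 23.
Achievable: 5 of them at 4 and 1 at 3 total 23.

4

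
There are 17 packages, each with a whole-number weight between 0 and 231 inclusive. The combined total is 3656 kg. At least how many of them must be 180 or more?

Suppose at most 17 − j of them reach 180; then j values are ≤ 179 and the rest ≤ 231.
The total is then ≤ 179·j + 231·(17 − j) = 3927 − 52j. For this to be ≥ 3656 we need j ≤ 5, so at least 17 − 5 = 12 must reach 180.
Exactly 12 works: 12 values at 231 and 5 at 179 total 3667; lower one of the high values by 11 (still ≥ 180) to hit 3656.

12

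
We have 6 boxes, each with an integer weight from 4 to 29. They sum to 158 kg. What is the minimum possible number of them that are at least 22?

4

If only k of them are at least 22, the other 6 − k are at most 21, so the total is at most k·29 + (6 − k)·21.
This must reach 158, so k·29 + (6 − k)·21 ≥ 158, giving k ≥ 4.
Exactly 4 works: 4 values at 29 and 2 at 21 total 158.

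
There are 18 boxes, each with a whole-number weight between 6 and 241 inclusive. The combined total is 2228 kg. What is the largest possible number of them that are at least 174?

With k values at 174 or above and the rest at least 6, the sum is at least 108 + 168k.
Since the sum is 2228, we need 168k ≤ 2120, i.e. k ≤ 12.
k = 12 is achieved by 12 values at 174 and 6 at 6, total 2124; add 104 to one value (staying below 174) to reach 2228.

12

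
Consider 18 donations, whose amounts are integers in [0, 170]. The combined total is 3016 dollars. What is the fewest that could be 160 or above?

14

If only k of them are at least 160, the other 18 − k are at most 159, so the total is at most k·170 + (18 − k)·159.
This must reach 3016, so k·170 + (18 − k)·159 ≥ 3016, giving k ≥ 14.
Exactly 14 works: 14 values at 170 and 4 at 159 total 3016.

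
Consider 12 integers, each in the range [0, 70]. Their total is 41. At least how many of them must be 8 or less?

If only k of them are at most 8, the other 12 − k are at least 9, so the total is at least (12 − k)·9 + k·0.
This is ≤ 41, so (12 − k)·9 + 0k ≤ 41, which gives k ≥ 8.
Exactly 8 works: 8 values at 0 and 4 at 9 total 36; raise one of the low values by 5 (still ≤ 8) to hit 41.

8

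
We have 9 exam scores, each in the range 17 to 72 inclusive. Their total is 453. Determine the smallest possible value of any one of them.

17

To make one score as small as possible, make the other 8 as large as possible.
The other 8 can take up 8 × 72 = 576 ≥ 453 − 17, so one score can sit at its floor of 17.
Achievable: one at 17 and the other 8 totalling 436, which fits since 8 × 17 ≤ 436 ≤ 8 × 72.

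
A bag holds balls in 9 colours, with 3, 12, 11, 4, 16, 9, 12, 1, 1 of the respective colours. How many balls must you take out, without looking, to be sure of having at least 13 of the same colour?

In the worst case you take as many as possible of each colour without reaching 13: 3 + 12 + 11 + 4 + 12 + 9 + 12 + 1 + 1 = 65.
The next one must give 13 of some colour, so 65 + 1 = 66.

66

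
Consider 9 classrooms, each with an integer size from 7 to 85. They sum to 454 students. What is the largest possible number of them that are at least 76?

With k values at 76 or above and the rest at least 7, the sum is at least 63 + 69k.
Since the sum is 454, we need 69k ≤ 391, i.e. k ≤ 5.
k = 5 is achieved by 5 values at 76 and 4 at 7, total 408; add 46 to one value (staying below 76) to reach 454.

5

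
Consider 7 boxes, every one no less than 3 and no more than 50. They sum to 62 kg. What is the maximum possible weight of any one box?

To make one box as large as possible, make the other 6 as small as possible.
The other 6 contribute at least 6 × 3 = 18, leaving at most 62 − 18 = 44.
Since 44 ≤ 50, this is achievable: one at 44 and 6 at 3.

44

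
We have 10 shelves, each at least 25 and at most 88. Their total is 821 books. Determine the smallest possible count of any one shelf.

29

To make one shelf as small as possible, make the other 9 as large as possible.
The other 9 contribute at most 9 × 88 = 792, leaving at least 821 − 792 = 29.
Since 29 ≥ 25, this is achievable: one at 29 and 9 at 88.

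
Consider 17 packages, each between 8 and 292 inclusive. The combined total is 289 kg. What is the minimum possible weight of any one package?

8

To make one package as small as possible, make the other 16 as large as possible.
The other 16 can take up 16 × 292 = 4672 ≥ 289 − 8, so one package can sit at its floor of 8.
Achievable: one at 8 and the other 16 totalling 281, which fits since 16 × 8 ≤ 281 ≤ 16 × 292.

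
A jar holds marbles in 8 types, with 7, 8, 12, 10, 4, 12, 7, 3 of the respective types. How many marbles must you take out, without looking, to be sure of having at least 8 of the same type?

In the worst case you take as many as possible of each type without reaching 8: 7 + 7 + 7 + 7 + 4 + 7 + 7 + 3 = 49.
The next one must give 8 of some type, so 49 + 1 = 50.

50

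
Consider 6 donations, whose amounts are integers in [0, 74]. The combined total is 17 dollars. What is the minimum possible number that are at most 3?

2

If only k of them are at most 3, the other 6 − k are at least 4, so the total is at least (6 − k)·4 + k·0.
This is ≤ 17, so (6 − k)·4 + 0k ≤ 17, which gives k ≥ 2.
Exactly 2 works: 2 values at 0 and 4 at 4 total 16; raise one of the low values by 1 (still ≤ 3) to hit 17.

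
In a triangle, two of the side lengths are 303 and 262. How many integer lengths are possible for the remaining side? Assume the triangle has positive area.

523

The triangle inequality gives |303 − 262| < c < 303 + 262, i.e. 41 < c < 565.
So c can be any integer from 42 to 564: 523 values.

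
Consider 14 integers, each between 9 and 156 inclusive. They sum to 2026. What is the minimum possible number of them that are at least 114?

11

Suppose at most 14 − j of them reach 114; then j values are ≤ 113 and the rest ≤ 156.
The total is then ≤ 113·j + 156·(14 − j) = 2184 − 43j. For this to be ≥ 2026 we need j ≤ 3, so at least 14 − 3 = 11 must reach 114.
Exactly 11 works: 11 values at 156 and 3 at 113 total 2055; lower one of the high values by 29 (still ≥ 114) to hit 2026.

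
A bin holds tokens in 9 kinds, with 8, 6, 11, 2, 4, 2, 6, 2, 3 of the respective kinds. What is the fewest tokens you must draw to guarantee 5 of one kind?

30

In the worst case you take as many as possible of each kind without reaching 5: 4 + 4 + 4 + 2 + 4 + 2 + 4 + 2 + 3 = 29.
The next one must give 5 of some kind, so 29 + 1 = 30.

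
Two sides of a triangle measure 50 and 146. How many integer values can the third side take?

99

The triangle inequality gives |50 − 146| < c < 50 + 146, i.e. 96 < c < 196.
So c can be any integer from 97 to 195: 99 values.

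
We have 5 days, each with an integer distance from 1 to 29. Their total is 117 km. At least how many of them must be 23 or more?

Suppose at most 5 − j of them reach 23; then j values are ≤ 22 and the rest ≤ 29.
The total is then ≤ 22·j + 29·(5 − j) = 145 − 7j. For this to be ≥ 117 we need j ≤ 4, so at least 5 − 4 = 1 must reach 23.
Exactly 1 works: 1 value at 29 and 4 at 22 total 117.

1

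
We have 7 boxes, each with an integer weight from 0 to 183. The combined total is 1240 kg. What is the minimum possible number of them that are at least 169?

If only k of them are at least 169, the other 7 − k are at most 168, so the total is at most k·183 + (7 − k)·168.
This must reach 1240, so k·183 + (7 − k)·168 ≥ 1240, giving k ≥ 5.
Exactly 5 works: 5 values at 183 and 2 at 168 total 1251; lower one of the high values by 11 (still ≥ 169) to hit 1240.

5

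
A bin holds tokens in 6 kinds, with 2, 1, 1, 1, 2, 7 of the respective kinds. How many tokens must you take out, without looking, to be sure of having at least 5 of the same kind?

12

In the worst case you take as many as possible of each kind without reaching 5: 2 + 1 + 1 + 1 + 2 + 4 = 11.
The next one must give 5 of some kind, so 11 + 1 = 12.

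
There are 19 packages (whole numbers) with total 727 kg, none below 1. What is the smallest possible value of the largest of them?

39

The average is 727/19 > 38, so not all 19 can be 38 or less; the largest is ≥ 39.
Achievable: 5 of them at 39 and 14 at 38 total 727.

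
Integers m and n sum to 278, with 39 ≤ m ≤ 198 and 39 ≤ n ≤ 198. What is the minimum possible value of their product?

15840

mn = m(278 − m) is concave in m, so over [80, 198] it is minimized at an endpoint.
At the endpoint m = 80, n = 278 − 80 = 198, so mn = 80 × 198 = 15840.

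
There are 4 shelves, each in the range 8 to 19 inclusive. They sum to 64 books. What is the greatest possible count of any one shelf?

19

To make one shelf as large as possible, make the other 3 as small as possible.
The other 3 contribute at least 3 × 8 = 24, leaving at most 64 − 24 = 40.
But each shelf is capped at 19, so the maximum is 19.
Achievable: one at 19 and the other 3 totalling 45, which fits since 3 × 8 ≤ 45 ≤ 3 × 19.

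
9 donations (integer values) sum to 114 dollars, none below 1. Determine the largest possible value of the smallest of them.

The average is 114/9 < 13, so some value is ≤ 12.
Equality holds with 3 values of 12 and 6 values of 13.

12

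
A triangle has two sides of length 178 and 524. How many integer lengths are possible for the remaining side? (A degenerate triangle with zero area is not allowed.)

The triangle inequality gives |178 − 524| < c < 178 + 524, i.e. 346 < c < 702.
So c can be any integer from 347 to 701: 355 values.

355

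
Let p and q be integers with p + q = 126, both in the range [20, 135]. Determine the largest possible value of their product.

3969

With p + q fixed, pq peaks when the two are closest together.
Taking p = 63 and q = 63 (both in [20, 135]) gives pq = 3969.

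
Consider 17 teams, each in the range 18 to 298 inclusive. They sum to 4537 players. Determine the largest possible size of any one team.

To make one team as large as possible, make the other 16 as small as possible.
The other 16 contribute at least 16 × 18 = 288, leaving at most 4537 − 288 = 4249.
But each team is capped at 298, so the maximum is 298.
Achievable: one at 298 and the other 16 totalling 4239, which fits since 16 × 18 ≤ 4239 ≤ 16 × 298.

298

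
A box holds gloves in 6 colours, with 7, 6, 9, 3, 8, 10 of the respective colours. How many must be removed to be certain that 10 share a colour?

In the worst case you take as many as possible of each colour without reaching 10: 7 + 6 + 9 + 3 + 8 + 9 = 42.
The next one must give 10 of some colour, so 42 + 1 = 43.

43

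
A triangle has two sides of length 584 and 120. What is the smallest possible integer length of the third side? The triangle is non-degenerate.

The third side must exceed |584 − 120| = 464.
The smallest integer above 464 is 465.

465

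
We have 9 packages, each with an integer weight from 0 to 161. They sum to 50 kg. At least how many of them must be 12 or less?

6

If only k of them are at most 12, the other 9 − k are at least 13, so the total is at least (9 − k)·13 + k·0.
This is ≤ 50, so (9 − k)·13 + 0k ≤ 50, which gives k ≥ 6.
Exactly 6 works: 6 values at 0 and 3 at 13 total 39; raise one of the low values by 11 (still ≤ 12) to hit 50.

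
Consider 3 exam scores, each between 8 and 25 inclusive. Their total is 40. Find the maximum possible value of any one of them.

To make one score as large as possible, make the other 2 as small as possible.
The other 2 contribute at least 2 × 8 = 16, leaving at most 40 − 16 = 24.
Since 24 ≤ 25, this is achievable: one at 24 and 2 at 8.

24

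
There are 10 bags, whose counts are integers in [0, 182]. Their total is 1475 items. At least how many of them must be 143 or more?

2

If only k of them are at least 143, the other 10 − k are at most 142, so the total is at most k·182 + (10 − k)·142.
This must reach 1475, so k·182 + (10 − k)·142 ≥ 1475, giving k ≥ 2.
Exactly 2 works: 2 values at 182 and 8 at 142 total 1500; lower one of the high values by 25 (still ≥ 143) to hit 1475.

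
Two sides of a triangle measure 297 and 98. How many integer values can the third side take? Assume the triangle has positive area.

The triangle inequality gives |297 − 98| < c < 297 + 98, i.e. 199 < c < 395.
So c can be any integer from 200 to 394: 195 values.

195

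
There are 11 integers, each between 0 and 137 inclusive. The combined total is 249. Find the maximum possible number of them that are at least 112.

If k of the values are ≥ 112, the total is ≥ 112k + 0(11 − k).
Setting 112k + 0(11 − k) ≤ 249 gives 112k ≤ 249, so k ≤ 2.
k = 2 is achieved by 2 values at 112 and 9 at 0, total 224; add 25 to one value (staying below 112) to reach 249.

2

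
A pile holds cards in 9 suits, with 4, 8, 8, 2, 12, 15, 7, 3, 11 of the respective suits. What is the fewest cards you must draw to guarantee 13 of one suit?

In the worst case you take as many as possible of each suit without reaching 13: 4 + 8 + 8 + 2 + 12 + 12 + 7 + 3 + 11 = 67.
The next one must give 13 of some suit, so 67 + 1 = 68.

68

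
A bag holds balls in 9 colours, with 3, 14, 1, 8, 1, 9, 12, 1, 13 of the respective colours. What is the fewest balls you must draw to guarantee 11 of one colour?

54

In the worst case you take as many as possible of each colour without reaching 11: 3 + 10 + 1 + 8 + 1 + 9 + 10 + 1 + 10 = 53.
The next one must give 11 of some colour, so 53 + 1 = 54.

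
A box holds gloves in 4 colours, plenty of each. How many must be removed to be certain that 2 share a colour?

5

You could draw 1 of every colour without reaching 2 of any — 4 in all.
One more forces 2 of some colour, so 4 + 1 = 5.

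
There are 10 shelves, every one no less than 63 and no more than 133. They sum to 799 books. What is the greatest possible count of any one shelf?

To make one shelf as large as possible, make the other 9 as small as possible.
The other 9 contribute at least 9 × 63 = 567, leaving at most 799 − 567 = 232.
But each shelf is capped at 133, so the maximum is 133.
Achievable: one at 133 and the other 9 totalling 666, which fits since 9 × 63 ≤ 666 ≤ 9 × 133.

133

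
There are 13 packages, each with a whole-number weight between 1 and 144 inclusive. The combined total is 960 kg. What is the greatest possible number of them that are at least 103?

9

Suppose k of them are at least 103. Those contribute at least 103 each and the other 13 − k at least 1 each.
So the total is at least 103k + 1(13 − k) = 13 + 102k. This must be ≤ 960, giving k ≤ 9.
k = 9 is achieved by 9 values at 103 and 4 at 1, total 931; add 29 to one value (staying below 103) to reach 960.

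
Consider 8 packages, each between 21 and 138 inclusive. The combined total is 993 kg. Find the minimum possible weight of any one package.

27

To make one package as small as possible, make the other 7 as large as possible.
The other 7 contribute at most 7 × 138 = 966, leaving at least 993 − 966 = 27.
Since 27 ≥ 21, this is achievable: one at 27 and 7 at 138.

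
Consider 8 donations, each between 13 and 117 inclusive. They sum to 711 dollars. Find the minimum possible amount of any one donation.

Minimizing one value means maximizing the remaining 7.
The other 7 can take up 7 × 117 = 819 ≥ 711 − 13, so one donation can sit at its floor of 13.
Achievable: one at 13 and the other 7 totalling 698, which fits since 7 × 13 ≤ 698 ≤ 7 × 117.

13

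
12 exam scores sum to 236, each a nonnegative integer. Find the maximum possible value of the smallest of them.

The 12 values sum to 236, so their minimum is at most ⌊236/12⌋ = 19.
Achievable: 4 of them at 19 and 8 at 20 total 236.

19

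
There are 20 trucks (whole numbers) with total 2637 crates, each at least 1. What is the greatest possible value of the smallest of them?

The 20 values sum to 2637, so their minimum is at most ⌊2637/20⌋ = 131.
Equality holds with 3 values of 131 and 17 values of 132.

131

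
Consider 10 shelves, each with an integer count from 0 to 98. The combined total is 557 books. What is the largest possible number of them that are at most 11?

Each value at 11 or below falls at least 98 − 11 = 87 short of the ceiling 98.
The ceiling total is 10 × 98 = 980, and we need 557, so at most ⌊(980 − 557)/87⌋ = 4 can be that low.
k = 4 is achieved by 4 values at 11 and 6 at 98, total 632; lower one of the 98's by 75 (still > 11) to reach 557.

4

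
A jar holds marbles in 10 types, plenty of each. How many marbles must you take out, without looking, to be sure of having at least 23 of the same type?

221

In the worst case you draw 22 of each of the 10 types: 10 × 22 = 220.
One more forces 23 of some type, so 220 + 1 = 221.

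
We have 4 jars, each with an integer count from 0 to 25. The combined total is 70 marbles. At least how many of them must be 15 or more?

Suppose at most 4 − j of them reach 15; then j values are ≤ 14 and the rest ≤ 25.
The total is then ≤ 14·j + 25·(4 − j) = 100 − 11j. For this to be ≥ 70 we need j ≤ 2, so at least 4 − 2 = 2 must reach 15.
Exactly 2 works: 2 values at 25 and 2 at 14 total 78; lower one of the high values by 8 (still ≥ 15) to hit 70.

2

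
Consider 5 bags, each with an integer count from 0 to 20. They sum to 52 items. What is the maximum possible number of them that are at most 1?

2

Each value at 1 or below falls at least 20 − 1 = 19 short of the ceiling 20.
The ceiling total is 5 × 20 = 100, and we need 52, so at most ⌊(100 − 52)/19⌋ = 2 can be that low.
k = 2 is achieved by 2 values at 1 and 3 at 20, total 62; lower one of the 20's by 10 (still > 1) to reach 52.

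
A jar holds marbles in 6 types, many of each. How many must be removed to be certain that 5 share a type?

25

In the worst case you draw 4 of each of the 6 types: 6 × 4 = 24.
One more forces 5 of some type, so 24 + 1 = 25.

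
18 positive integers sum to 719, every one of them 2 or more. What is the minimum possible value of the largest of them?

Some value must be at least ⌈719/18⌉ = 40, since 18 × 39 = 702 < 719.
Equality holds with 17 values of 40 and 1 value of 39.

40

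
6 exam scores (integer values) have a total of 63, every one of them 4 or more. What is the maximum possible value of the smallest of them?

10

The average is 63/6 < 11, so some value is ≤ 10.
Taking 3 copies of 10 and 3 copies of 11 gives exactly 63, so 10 is attained.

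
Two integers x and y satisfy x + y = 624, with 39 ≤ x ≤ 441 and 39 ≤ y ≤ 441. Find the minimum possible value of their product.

80703

xy = x(624 − x) is concave in x, so over [183, 441] it is minimized at an endpoint.
At the endpoint x = 183, y = 624 − 183 = 441, so xy = 183 × 441 = 80703.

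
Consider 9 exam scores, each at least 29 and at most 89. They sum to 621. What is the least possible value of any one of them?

29

Minimizing one value means maximizing the remaining 8.
The other 8 can take up 8 × 89 = 712 ≥ 621 − 29, so one score can sit at its floor of 29.
Achievable: one at 29 and the other 8 totalling 592, which fits since 8 × 29 ≤ 592 ≤ 8 × 89.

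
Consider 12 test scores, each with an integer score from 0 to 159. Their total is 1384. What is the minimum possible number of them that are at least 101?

4

If only k of them are at least 101, the other 12 − k are at most 100, so the total is at most k·159 + (12 − k)·100.
This must reach 1384, so k·159 + (12 − k)·100 ≥ 1384, giving k ≥ 4.
Exactly 4 works: 4 values at 159 and 8 at 100 total 1436; lower one of the high values by 52 (still ≥ 101) to hit 1384.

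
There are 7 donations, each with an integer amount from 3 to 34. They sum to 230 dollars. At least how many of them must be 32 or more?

5

Suppose at most 7 − j of them reach 32; then j values are ≤ 31 and the rest ≤ 34.
The total is then ≤ 31·j + 34·(7 − j) = 238 − 3j. For this to be ≥ 230 we need j ≤ 2, so at least 7 − 2 = 5 must reach 32.
Exactly 5 works: 5 values at 34 and 2 at 31 total 232; lower one of the high values by 2 (still ≥ 32) to hit 230.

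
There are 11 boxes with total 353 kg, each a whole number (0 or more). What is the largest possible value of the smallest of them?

The 11 values sum to 353, so their minimum is at most ⌊353/11⌋ = 32.
Equality holds with 10 values of 32 and 1 value of 33.

32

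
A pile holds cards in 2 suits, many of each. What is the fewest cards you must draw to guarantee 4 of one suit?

You could draw 3 of every suit without reaching 4 of any — 6 in all.
One more forces 4 of some suit, so 6 + 1 = 7.

7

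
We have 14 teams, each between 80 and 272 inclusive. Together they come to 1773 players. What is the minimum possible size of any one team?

Minimizing one value means maximizing the remaining 13.
The other 13 can take up 13 × 272 = 3536 ≥ 1773 − 80, so one team can sit at its floor of 80.
Achievable: one at 80 and the other 13 totalling 1693, which fits since 13 × 80 ≤ 1693 ≤ 13 × 272.

80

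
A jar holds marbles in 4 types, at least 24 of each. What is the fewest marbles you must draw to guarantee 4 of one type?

13

In the worst case you draw 3 of each of the 4 types: 4 × 3 = 12.
One more forces 4 of some type, so 12 + 1 = 13.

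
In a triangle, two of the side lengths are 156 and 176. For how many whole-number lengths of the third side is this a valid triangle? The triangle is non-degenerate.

The triangle inequality gives |156 − 176| < c < 156 + 176, i.e. 20 < c < 332.
So c can be any integer from 21 to 331: 311 values.

311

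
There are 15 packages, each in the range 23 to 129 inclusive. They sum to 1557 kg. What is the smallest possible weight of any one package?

To make one package as small as possible, make the other 14 as large as possible.
The other 14 can take up 14 × 129 = 1806 ≥ 1557 − 23, so one package can sit at its floor of 23.
Achievable: one at 23 and the other 14 totalling 1534, which fits since 14 × 23 ≤ 1534 ≤ 14 × 129.

23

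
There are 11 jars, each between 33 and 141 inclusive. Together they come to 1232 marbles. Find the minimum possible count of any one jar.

To make one jar as small as possible, make the other 10 as large as possible.
The other 10 can take up 10 × 141 = 1410 ≥ 1232 − 33, so one jar can sit at its floor of 33.
Achievable: one at 33 and the other 10 totalling 1199, which fits since 10 × 33 ≤ 1199 ≤ 10 × 141.

33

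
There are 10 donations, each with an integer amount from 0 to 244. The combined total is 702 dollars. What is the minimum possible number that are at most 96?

3

Let j be the number exceeding 96. Then the total is ≥ 97·j + 0·(10 − j) = 0 + 97j.
So 97j ≤ 702 and j ≤ 7; hence at least 10 − 7 = 3 are ≤ 96.
Exactly 3 works: 3 values at 0 and 7 at 97 total 679; raise one of the low values by 23 (still ≤ 96) to hit 702.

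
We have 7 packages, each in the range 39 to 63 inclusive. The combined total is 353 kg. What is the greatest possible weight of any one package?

63

To make one package as large as possible, make the other 6 as small as possible.
The other 6 contribute at least 6 × 39 = 234, leaving at most 353 − 234 = 119.
But each package is capped at 63, so the maximum is 63.
Achievable: one at 63 and the other 6 totalling 290, which fits since 6 × 39 ≤ 290 ≤ 6 × 63.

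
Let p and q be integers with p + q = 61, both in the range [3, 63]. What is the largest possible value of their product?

With p + q fixed, pq peaks when the two are closest together.
Taking p = 30 and q = 31 (both in [3, 63]) gives pq = 930.

930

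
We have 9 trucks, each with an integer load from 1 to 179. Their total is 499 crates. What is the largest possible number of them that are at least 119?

4

With k values at 119 or above and the rest at least 1, the sum is at least 9 + 118k.
Since the sum is 499, we need 118k ≤ 490, i.e. k ≤ 4.
k = 4 is achieved by 4 values at 119 and 5 at 1, total 481; add 18 to one value (staying below 119) to reach 499.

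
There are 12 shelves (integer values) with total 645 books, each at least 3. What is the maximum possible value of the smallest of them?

53

The 12 values sum to 645, so their minimum is at most ⌊645/12⌋ = 53.
Achievable: 3 of them at 53 and 9 at 54 total 645.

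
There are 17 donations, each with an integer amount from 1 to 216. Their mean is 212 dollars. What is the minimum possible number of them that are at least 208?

The total is 17 × 212 = 3604.
Suppose at most 17 − j of them reach 208; then j values are ≤ 207 and the rest ≤ 216.
The total is then ≤ 207·j + 216·(17 − j) = 3672 − 9j. For this to be ≥ 3604 we need j ≤ 7, so at least 17 − 7 = 10 must reach 208.
Exactly 10 works: 10 values at 216 and 7 at 207 total 3609; lower one of the high values by 5 (still ≥ 208) to hit 3604.

10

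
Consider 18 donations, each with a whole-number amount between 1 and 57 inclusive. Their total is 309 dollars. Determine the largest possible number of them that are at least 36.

If k of the values are ≥ 36, the total is ≥ 36k + 1(18 − k).
Setting 36k + 1(18 − k) ≤ 309 gives 35k ≤ 291, so k ≤ 8.
k = 8 is achieved by 8 values at 36 and 10 at 1, total 298; add 11 to one value (staying below 36) to reach 309.

8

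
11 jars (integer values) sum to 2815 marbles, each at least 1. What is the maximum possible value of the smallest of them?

255

The average is 2815/11 < 256, so some value is ≤ 255.
Equality holds with 1 value of 255 and 10 values of 256.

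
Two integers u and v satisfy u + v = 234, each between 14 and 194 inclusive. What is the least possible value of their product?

7760

uv = u(234 − u) is concave in u, so over [40, 194] it is minimized at an endpoint.
At the endpoint u = 40, v = 234 − 40 = 194, so uv = 40 × 194 = 7760.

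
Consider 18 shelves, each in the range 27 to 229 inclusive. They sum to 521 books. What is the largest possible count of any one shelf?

Maximizing one value means minimizing the remaining 17.
The other 17 contribute at least 17 × 27 = 459, leaving at most 521 − 459 = 62.
Since 62 ≤ 229, this is achievable: one at 62 and 17 at 27.

62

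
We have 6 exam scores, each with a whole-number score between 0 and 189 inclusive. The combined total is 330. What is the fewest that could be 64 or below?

Let j be the number exceeding 64. Then the total is ≥ 65·j + 0·(6 − j) = 0 + 65j.
So 65j ≤ 330 and j ≤ 5; hence at least 6 − 5 = 1 are ≤ 64.
Exactly 1 works: 1 value at 0 and 5 at 65 total 325; raise one of the low values by 5 (still ≤ 64) to hit 330.

1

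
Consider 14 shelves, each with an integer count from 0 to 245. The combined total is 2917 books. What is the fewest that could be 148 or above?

9

Suppose at most 14 − j of them reach 148; then j values are ≤ 147 and the rest ≤ 245.
The total is then ≤ 147·j + 245·(14 − j) = 3430 − 98j. For this to be ≥ 2917 we need j ≤ 5, so at least 14 − 5 = 9 must reach 148.
Exactly 9 works: 9 values at 245 and 5 at 147 total 2940; lower one of the high values by 23 (still ≥ 148) to hit 2917.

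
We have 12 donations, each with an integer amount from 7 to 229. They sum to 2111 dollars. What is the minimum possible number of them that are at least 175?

If only k of them are at least 175, the other 12 − k are at most 174, so the total is at most k·229 + (12 − k)·174.
This must reach 2111, so k·229 + (12 − k)·174 ≥ 2111, giving k ≥ 1.
Exactly 1 works: 1 value at 229 and 11 at 174 total 2143; lower one of the high values by 32 (still ≥ 175) to hit 2111.

1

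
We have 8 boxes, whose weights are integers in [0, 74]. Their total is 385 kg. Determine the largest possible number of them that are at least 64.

With k values at 64 or above and the rest at least 0, the sum is at least 0 + 64k.
Since the sum is 385, we need 64k ≤ 385, i.e. k ≤ 6.
k = 6 is achieved by 6 values at 64 and 2 at 0, total 384; add 1 to one value (staying below 64) to reach 385.

6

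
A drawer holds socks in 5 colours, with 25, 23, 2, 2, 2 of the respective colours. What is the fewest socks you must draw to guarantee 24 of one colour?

In the worst case you take as many as possible of each colour without reaching 24: 23 + 23 + 2 + 2 + 2 = 52.
The next one must give 24 of some colour, so 52 + 1 = 53.

53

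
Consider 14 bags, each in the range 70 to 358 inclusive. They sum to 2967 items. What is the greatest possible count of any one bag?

Maximizing one value means minimizing the remaining 13.
The other 13 contribute at least 13 × 70 = 910, leaving at most 2967 − 910 = 2057.
But each bag is capped at 358, so the maximum is 358.
Achievable: one at 358 and the other 13 totalling 2609, which fits since 13 × 70 ≤ 2609 ≤ 13 × 358.

358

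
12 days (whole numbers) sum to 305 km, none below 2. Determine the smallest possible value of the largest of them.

The 12 values sum to 305, so their maximum is at least ⌈305/12⌉ = 26.
Taking 7 copies of 25 and 5 copies of 26 gives exactly 305, so 26 is attained.

26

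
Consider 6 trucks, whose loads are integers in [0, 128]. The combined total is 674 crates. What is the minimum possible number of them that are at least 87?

If only k of them are at least 87, the other 6 − k are at most 86, so the total is at most k·128 + (6 − k)·86.
This must reach 674, so k·128 + (6 − k)·86 ≥ 674, giving k ≥ 4.
Exactly 4 works: 4 values at 128 and 2 at 86 total 684; lower one of the high values by 10 (still ≥ 87) to hit 674.

4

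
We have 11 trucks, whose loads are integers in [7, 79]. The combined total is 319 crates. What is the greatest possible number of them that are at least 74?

3

With k values at 74 or above and the rest at least 7, the sum is at least 77 + 67k.
Since the sum is 319, we need 67k ≤ 242, i.e. k ≤ 3.
k = 3 is achieved by 3 values at 74 and 8 at 7, total 278; add 41 to one value (staying below 74) to reach 319.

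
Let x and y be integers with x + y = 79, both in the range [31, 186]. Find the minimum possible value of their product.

For a fixed sum, xy is smallest when x and y are as far apart as possible.
At the endpoint x = 31, y = 79 − 31 = 48, so xy = 31 × 48 = 1488.

1488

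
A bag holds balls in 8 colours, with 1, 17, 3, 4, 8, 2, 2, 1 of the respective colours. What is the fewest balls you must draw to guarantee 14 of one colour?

In the worst case you take as many as possible of each colour without reaching 14: 1 + 13 + 3 + 4 + 8 + 2 + 2 + 1 = 34.
The next one must give 14 of some colour, so 34 + 1 = 35.

35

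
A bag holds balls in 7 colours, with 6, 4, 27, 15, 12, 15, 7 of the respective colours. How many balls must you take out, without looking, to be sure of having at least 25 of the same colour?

84

In the worst case you take as many as possible of each colour without reaching 25: 6 + 4 + 24 + 15 + 12 + 15 + 7 = 83.
The next one must give 25 of some colour, so 83 + 1 = 84.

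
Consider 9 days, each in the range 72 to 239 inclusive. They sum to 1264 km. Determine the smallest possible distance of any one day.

Minimizing one value means maximizing the remaining 8.
The other 8 can take up 8 × 239 = 1912 ≥ 1264 − 72, so one day can sit at its floor of 72.
Achievable: one at 72 and the other 8 totalling 1192, which fits since 8 × 72 ≤ 1192 ≤ 8 × 239.

72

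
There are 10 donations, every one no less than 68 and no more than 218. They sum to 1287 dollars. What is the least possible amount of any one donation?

68

To make one donation as small as possible, make the other 9 as large as possible.
The other 9 can take up 9 × 218 = 1962 ≥ 1287 − 68, so one donation can sit at its floor of 68.
Achievable: one at 68 and the other 9 totalling 1219, which fits since 9 × 68 ≤ 1219 ≤ 9 × 218.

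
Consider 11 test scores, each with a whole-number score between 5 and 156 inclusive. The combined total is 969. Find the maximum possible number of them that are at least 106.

9

With k values at 106 or above and the rest at least 5, the sum is at least 55 + 101k.
Since the sum is 969, we need 101k ≤ 914, i.e. k ≤ 9.
k = 9 is achieved by 9 values at 106 and 2 at 5, total 964; add 5 to one value (staying below 106) to reach 969.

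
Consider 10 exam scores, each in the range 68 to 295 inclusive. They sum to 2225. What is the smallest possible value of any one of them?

68

Minimizing one value means maximizing the remaining 9.
The other 9 can take up 9 × 295 = 2655 ≥ 2225 − 68, so one score can sit at its floor of 68.
Achievable: one at 68 and the other 9 totalling 2157, which fits since 9 × 68 ≤ 2157 ≤ 9 × 295.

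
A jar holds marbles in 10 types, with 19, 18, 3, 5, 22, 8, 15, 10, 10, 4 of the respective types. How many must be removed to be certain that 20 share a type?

112

In the worst case you take as many as possible of each type without reaching 20: 19 + 18 + 3 + 5 + 19 + 8 + 15 + 10 + 10 + 4 = 111.
The next one must give 20 of some type, so 111 + 1 = 112.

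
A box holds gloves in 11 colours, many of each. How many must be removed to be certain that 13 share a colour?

133

You could draw 12 of every colour without reaching 13 of any — 132 in all.
One more forces 13 of some colour, so 132 + 1 = 133.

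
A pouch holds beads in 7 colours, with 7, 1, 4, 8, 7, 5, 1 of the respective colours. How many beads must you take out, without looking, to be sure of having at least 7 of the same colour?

In the worst case you take as many as possible of each colour without reaching 7: 6 + 1 + 4 + 6 + 6 + 5 + 1 = 29.
The next one must give 7 of some colour, so 29 + 1 = 30.

30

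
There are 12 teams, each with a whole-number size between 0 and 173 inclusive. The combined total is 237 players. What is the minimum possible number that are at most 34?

Let j be the number exceeding 34. Then the total is ≥ 35·j + 0·(12 − j) = 0 + 35j.
So 35j ≤ 237 and j ≤ 6; hence at least 12 − 6 = 6 are ≤ 34.
Exactly 6 works: 6 values at 0 and 6 at 35 total 210; raise one of the low values by 27 (still ≤ 34) to hit 237.

6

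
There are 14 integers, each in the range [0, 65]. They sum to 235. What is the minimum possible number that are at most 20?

3

Each value above 20 is at least 21, contributing at least 21 − 0 = 21 above the floor 0.
The sum exceeds the floor total 0 by 235, so at most ⌊235/21⌋ = 11 exceed 20, and at least 3 are ≤ 20.
Exactly 3 works: 3 values at 0 and 11 at 21 total 231; raise one of the low values by 4 (still ≤ 20) to hit 235.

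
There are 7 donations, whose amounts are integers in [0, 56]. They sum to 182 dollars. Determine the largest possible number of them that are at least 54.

3

If k of the values are ≥ 54, the total is ≥ 54k + 0(7 − k).
Setting 54k + 0(7 − k) ≤ 182 gives 54k ≤ 182, so k ≤ 3.
k = 3 is achieved by 3 values at 54 and 4 at 0, total 162; add 20 to one value (staying below 54) to reach 182.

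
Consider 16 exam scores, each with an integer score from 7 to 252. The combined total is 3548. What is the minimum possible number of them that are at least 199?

8

Suppose at most 16 − j of them reach 199; then j values are ≤ 198 and the rest ≤ 252.
The total is then ≤ 198·j + 252·(16 − j) = 4032 − 54j. For this to be ≥ 3548 we need j ≤ 8, so at least 16 − 8 = 8 must reach 199.
Exactly 8 works: 8 values at 252 and 8 at 198 total 3600; lower one of the high values by 52 (still ≥ 199) to hit 3548.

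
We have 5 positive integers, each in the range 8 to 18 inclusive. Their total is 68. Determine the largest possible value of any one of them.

18

To make one integer as large as possible, make the other 4 as small as possible.
The other 4 contribute at least 4 × 8 = 32, leaving at most 68 − 32 = 36.
But each integer is capped at 18, so the maximum is 18.
Achievable: one at 18 and the other 4 totalling 50, which fits since 4 × 8 ≤ 50 ≤ 4 × 18.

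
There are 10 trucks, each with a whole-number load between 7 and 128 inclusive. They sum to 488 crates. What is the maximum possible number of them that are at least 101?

4

Suppose k of them are at least 101. Those contribute at least 101 each and the other 10 − k at least 7 each.
So the total is at least 101k + 7(10 − k) = 70 + 94k. This must be ≤ 488, giving k ≤ 4.
k = 4 is achieved by 4 values at 101 and 6 at 7, total 446; add 42 to one value (staying below 101) to reach 488.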